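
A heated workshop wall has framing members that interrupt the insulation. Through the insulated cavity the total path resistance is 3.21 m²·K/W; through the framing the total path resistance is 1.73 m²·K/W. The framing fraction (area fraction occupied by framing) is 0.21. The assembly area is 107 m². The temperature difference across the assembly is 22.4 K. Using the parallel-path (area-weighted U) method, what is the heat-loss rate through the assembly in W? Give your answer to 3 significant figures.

881 W

U_eff = 0.79/3.21 + 0.21/1.73 = 0.2461 + 0.1214 = 0.3675
R_eff = 1/U_eff = 2.721 m²·K/W
Q = 107 × 22.4 / 2.721 = 880.8 W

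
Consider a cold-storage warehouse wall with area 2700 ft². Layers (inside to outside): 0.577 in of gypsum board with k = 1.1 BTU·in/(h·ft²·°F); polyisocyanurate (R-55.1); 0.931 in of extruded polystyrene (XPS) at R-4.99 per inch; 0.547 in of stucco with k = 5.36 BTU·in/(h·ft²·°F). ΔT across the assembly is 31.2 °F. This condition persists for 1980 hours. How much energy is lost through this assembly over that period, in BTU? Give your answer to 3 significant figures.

0.577/1.1 = 0.5245
0.931 × 4.99 = 4.646
0.547/5.36 = 0.1021
R_total = 0.5245 + 55.1 + 4.646 + 0.1021 = 60.37 ft²·°F·h/BTU
Q = 2700 × 31.2 / 60.37 = 1395 BTU/h
E = 1395 × 1980 = 2763000 BTU

2760000 BTU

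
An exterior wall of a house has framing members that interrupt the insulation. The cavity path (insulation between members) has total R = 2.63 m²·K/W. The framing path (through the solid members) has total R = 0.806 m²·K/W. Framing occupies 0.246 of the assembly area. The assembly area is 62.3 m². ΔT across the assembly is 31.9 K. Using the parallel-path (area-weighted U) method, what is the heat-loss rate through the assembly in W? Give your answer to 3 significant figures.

U_eff = 0.754/2.63 + 0.246/0.806 = 0.2867 + 0.3052 = 0.5919
R_eff = 1/U_eff = 1.689 m²·K/W
Q = 62.3 × 31.9 / 1.689 = 1176 W

1180 W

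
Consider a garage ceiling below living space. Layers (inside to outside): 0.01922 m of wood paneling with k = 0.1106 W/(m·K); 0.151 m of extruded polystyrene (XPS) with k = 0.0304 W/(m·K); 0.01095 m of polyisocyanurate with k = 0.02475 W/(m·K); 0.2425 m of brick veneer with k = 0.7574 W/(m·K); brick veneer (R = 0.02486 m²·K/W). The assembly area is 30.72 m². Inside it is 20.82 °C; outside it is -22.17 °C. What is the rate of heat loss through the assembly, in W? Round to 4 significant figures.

0.01922/0.1106 = 0.17378
0.151/0.0304 = 4.9671
0.01095/0.02475 = 0.44242
0.2425/0.7574 = 0.32017
R_total = 0.17378 + 4.9671 + 0.44242 + 0.32017 + 0.02486 = 5.9283 m²·K/W
Q = A·ΔT/R = 30.72 × (20.82 − (-22.17)) / 5.9283 = 222.77 W

222.8 W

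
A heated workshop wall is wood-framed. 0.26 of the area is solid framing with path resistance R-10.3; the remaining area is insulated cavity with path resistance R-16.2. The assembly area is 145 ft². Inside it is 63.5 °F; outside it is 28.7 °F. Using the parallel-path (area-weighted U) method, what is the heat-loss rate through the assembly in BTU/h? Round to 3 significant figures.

U_eff = 0.74/16.2 + 0.26/10.3 = 0.04568 + 0.02524 = 0.07092
R_eff = 1/U_eff = 14.1 ft²·°F·h/BTU
Q = 145 × (63.5 − 28.7) / 14.1 = 357.9 BTU/h

358 BTU/h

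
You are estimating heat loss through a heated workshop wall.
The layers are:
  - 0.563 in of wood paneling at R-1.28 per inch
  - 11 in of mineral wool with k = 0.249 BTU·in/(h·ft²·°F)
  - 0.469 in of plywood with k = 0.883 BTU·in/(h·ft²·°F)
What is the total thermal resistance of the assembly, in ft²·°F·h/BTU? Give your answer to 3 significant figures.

0.563 × 1.28 = 0.7206
11/0.249 = 44.18
0.469/0.883 = 0.5311
R_total = 0.7206 + 44.18 + 0.5311 = 45.43 ft²·°F·h/BTU

45.4 ft²·°F·h/BTU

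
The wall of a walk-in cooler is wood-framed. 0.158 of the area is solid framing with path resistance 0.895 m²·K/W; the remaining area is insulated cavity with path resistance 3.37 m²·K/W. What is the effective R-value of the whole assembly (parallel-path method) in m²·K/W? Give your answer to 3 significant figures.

2.35 m²·K/W

U_eff = 0.842/3.37 + 0.158/0.895 = 0.2499 + 0.1765 = 0.4264
R_eff = 1/U_eff = 2.345 m²·K/W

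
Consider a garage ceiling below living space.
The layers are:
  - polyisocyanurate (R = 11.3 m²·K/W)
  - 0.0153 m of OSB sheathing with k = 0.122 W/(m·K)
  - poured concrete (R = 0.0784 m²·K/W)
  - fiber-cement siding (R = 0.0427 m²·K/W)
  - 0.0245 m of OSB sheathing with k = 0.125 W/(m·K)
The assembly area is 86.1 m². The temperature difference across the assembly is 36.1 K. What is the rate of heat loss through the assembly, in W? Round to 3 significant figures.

0.0153/0.122 = 0.1254
0.0245/0.125 = 0.196
R_total = 11.3 + 0.1254 + 0.0784 + 0.0427 + 0.196 = 11.74 m²·K/W
Q = A·ΔT/R = 86.1 × 36.1 / 11.74 = 264.7 W

265 W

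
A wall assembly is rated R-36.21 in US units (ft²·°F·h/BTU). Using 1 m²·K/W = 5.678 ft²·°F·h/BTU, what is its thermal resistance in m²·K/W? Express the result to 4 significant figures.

6.377 m²·K/W

R_SI = 36.21/5.678 = 6.3772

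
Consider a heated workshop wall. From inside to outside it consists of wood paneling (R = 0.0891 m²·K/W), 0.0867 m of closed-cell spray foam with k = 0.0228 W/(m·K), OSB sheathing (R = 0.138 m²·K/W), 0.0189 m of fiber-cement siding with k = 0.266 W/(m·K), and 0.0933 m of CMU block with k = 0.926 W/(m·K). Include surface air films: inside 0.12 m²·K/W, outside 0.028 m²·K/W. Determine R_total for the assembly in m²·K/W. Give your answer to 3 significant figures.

4.35 m²·K/W

0.0867/0.0228 = 3.803
0.0189/0.266 = 0.07105
0.0933/0.926 = 0.1008
R_total = 0.12 + 0.0891 + 3.803 + 0.138 + 0.07105 + 0.1008 + 0.028 = 4.35 m²·K/W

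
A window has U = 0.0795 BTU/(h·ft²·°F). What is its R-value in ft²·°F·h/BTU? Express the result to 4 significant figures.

R = 1/U = 1/0.0795 = 12.579

12.58 ft²·°F·h/BTU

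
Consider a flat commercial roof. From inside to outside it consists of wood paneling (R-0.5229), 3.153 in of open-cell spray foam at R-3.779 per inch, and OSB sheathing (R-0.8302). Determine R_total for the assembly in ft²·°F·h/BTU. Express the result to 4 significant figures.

13.27 ft²·°F·h/BTU

3.153 × 3.779 = 11.915
R_total = 0.5229 + 11.915 + 0.8302 = 13.268 ft²·°F·h/BTU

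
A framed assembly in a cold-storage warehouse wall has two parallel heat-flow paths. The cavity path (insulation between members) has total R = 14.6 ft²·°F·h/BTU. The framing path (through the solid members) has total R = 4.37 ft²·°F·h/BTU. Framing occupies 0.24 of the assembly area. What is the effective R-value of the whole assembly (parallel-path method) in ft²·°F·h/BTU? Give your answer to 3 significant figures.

9.35 ft²·°F·h/BTU

U_eff = 0.76/14.6 + 0.24/4.37 = 0.05205 + 0.05492 = 0.107
R_eff = 1/U_eff = 9.348 ft²·°F·h/BTU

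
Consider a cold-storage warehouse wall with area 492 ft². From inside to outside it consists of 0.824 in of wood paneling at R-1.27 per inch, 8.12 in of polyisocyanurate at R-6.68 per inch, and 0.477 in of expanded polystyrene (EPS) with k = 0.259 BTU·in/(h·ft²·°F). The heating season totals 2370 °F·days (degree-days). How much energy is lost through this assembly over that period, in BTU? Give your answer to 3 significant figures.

0.824 × 1.27 = 1.046
8.12 × 6.68 = 54.24
0.477/0.259 = 1.842
R_total = 1.046 + 54.24 + 1.842 = 57.13 ft²·°F·h/BTU
E = A × HDD × 24 / R = 492 × 2370 × 24 / 57.13 = 489800 BTU

490000 BTU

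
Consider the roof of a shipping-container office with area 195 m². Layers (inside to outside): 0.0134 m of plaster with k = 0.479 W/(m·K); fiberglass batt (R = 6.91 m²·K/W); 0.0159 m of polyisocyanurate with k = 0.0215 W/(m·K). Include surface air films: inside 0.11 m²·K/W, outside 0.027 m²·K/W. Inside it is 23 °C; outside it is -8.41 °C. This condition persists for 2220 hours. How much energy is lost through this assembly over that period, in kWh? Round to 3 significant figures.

0.0134/0.479 = 0.02797
0.0159/0.0215 = 0.7395
R_total = 0.11 + 0.02797 + 6.91 + 0.7395 + 0.027 = 7.815 m²·K/W
Q = 195 × (23 − (-8.41)) / 7.815 = 783.8 W
E = 783.8 W × 2220 h / 1000 = 1740 kWh

1740 kWh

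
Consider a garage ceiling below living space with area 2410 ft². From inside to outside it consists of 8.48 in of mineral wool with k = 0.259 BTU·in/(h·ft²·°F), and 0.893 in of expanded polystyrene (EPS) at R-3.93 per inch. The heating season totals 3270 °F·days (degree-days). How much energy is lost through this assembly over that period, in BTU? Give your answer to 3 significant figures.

5220000 BTU

8.48/0.259 = 32.74
0.893 × 3.93 = 3.509
R_total = 32.74 + 3.509 = 36.25 ft²·°F·h/BTU
E = A × HDD × 24 / R = 2410 × 3270 × 24 / 36.25 = 5217000 BTU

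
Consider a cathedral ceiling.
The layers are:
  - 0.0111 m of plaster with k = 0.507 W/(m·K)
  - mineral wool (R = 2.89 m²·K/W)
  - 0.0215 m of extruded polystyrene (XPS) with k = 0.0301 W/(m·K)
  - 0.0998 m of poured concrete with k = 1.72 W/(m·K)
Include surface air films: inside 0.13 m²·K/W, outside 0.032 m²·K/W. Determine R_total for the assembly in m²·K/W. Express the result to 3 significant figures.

3.85 m²·K/W

0.0111/0.507 = 0.02189
0.0215/0.0301 = 0.7143
0.0998/1.72 = 0.05802
R_total = 0.13 + 0.02189 + 2.89 + 0.7143 + 0.05802 + 0.032 = 3.846 m²·K/W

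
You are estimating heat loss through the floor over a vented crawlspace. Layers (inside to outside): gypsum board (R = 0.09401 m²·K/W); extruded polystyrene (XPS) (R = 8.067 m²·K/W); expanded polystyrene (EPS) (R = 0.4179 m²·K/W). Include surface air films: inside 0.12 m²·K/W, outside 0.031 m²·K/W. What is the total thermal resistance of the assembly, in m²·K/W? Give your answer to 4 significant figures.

8.730 m²·K/W

R_total = 0.12 + 0.09401 + 8.067 + 0.4179 + 0.031 = 8.7299 m²·K/W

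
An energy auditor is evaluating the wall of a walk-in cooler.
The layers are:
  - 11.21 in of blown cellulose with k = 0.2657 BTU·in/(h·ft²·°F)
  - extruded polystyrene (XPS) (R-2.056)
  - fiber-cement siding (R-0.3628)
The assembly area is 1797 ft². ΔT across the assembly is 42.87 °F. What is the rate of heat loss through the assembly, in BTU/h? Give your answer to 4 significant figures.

11.21/0.2657 = 42.19
R_total = 42.19 + 2.056 + 0.3628 = 44.609 ft²·°F·h/BTU
Q = A·ΔT/R = 1797 × 42.87 / 44.609 = 1726.9 BTU/h

1727 BTU/h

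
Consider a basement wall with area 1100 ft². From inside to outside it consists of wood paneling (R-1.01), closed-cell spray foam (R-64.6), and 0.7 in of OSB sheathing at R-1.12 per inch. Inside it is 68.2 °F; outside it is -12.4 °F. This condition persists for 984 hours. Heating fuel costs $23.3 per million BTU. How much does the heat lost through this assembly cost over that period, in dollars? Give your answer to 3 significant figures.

30.6 dollars

0.7 × 1.12 = 0.784
R_total = 1.01 + 64.6 + 0.784 = 66.39 ft²·°F·h/BTU
Q = 1100 × (68.2 − (-12.4)) / 66.39 = 1335 BTU/h
E = 1335 × 984 = 1314000 BTU
Cost = 1314000/10⁶ × 23.3 = $30.62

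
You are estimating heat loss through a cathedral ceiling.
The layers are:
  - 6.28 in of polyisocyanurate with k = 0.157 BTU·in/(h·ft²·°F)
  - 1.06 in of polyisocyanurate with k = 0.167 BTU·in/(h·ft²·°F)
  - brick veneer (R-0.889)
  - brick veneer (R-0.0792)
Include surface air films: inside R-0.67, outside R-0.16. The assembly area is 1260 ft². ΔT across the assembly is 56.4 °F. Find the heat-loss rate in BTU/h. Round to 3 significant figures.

1480 BTU/h

6.28/0.157 = 40
1.06/0.167 = 6.347
R_total = 0.67 + 40 + 6.347 + 0.889 + 0.0792 + 0.16 = 48.15 ft²·°F·h/BTU
Q = A·ΔT/R = 1260 × 56.4 / 48.15 = 1476 BTU/h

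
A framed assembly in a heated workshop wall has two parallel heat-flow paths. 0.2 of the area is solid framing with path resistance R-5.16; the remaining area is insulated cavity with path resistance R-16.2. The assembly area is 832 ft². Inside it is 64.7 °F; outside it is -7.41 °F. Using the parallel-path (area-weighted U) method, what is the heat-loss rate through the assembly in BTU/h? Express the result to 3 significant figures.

U_eff = 0.8/16.2 + 0.2/5.16 = 0.04938 + 0.03876 = 0.08814
R_eff = 1/U_eff = 11.35 ft²·°F·h/BTU
Q = 832 × (64.7 − (-7.41)) / 11.35 = 5288 BTU/h

5290 BTU/h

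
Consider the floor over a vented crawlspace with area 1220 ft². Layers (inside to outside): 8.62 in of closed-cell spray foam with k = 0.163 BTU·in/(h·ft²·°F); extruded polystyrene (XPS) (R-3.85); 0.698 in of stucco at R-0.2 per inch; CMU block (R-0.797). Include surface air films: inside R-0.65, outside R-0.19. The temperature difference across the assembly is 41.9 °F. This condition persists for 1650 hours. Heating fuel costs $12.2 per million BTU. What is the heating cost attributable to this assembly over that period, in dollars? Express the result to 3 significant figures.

17.6 dollars

8.62/0.163 = 52.88
0.698 × 0.2 = 0.1396
R_total = 0.65 + 52.88 + 3.85 + 0.1396 + 0.797 + 0.19 = 58.51 ft²·°F·h/BTU
Q = 1220 × 41.9 / 58.51 = 873.7 BTU/h
E = 873.7 × 1650 = 1442000 BTU
Cost = 1442000/10⁶ × 12.2 = $17.59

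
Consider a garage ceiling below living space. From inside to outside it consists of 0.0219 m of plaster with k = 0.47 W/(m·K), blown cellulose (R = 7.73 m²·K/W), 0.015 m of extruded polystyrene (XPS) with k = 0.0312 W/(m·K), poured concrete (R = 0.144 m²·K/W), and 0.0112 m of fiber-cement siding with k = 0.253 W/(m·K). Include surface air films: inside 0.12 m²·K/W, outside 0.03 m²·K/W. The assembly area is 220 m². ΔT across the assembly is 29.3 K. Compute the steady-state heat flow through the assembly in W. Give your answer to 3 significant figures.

750 W

0.0219/0.47 = 0.0466
0.015/0.0312 = 0.4808
0.0112/0.253 = 0.04427
R_total = 0.12 + 0.0466 + 7.73 + 0.4808 + 0.144 + 0.04427 + 0.03 = 8.596 m²·K/W
Q = A·ΔT/R = 220 × 29.3 / 8.596 = 749.9 W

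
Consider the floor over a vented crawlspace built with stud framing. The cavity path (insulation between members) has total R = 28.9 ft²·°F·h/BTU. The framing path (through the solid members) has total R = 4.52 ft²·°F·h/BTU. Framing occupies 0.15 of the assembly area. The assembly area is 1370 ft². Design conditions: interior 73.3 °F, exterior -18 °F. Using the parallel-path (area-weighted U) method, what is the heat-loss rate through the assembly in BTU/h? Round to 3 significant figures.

7830 BTU/h

U_eff = 0.85/28.9 + 0.15/4.52 = 0.02941 + 0.03319 = 0.0626
R_eff = 1/U_eff = 15.98 ft²·°F·h/BTU
Q = 1370 × (73.3 − (-18)) / 15.98 = 7830 BTU/h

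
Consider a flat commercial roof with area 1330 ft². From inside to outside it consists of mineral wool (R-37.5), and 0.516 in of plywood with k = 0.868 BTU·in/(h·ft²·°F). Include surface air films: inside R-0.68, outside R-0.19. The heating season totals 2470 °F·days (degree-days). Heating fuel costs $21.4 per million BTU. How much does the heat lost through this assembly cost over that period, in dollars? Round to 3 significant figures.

43.3 dollars

0.516/0.868 = 0.5945
R_total = 0.68 + 37.5 + 0.5945 + 0.19 = 38.96 ft²·°F·h/BTU
E = A × HDD × 24 / R = 1330 × 2470 × 24 / 38.96 = 2023000 BTU
Cost = 2023000/10⁶ × 21.4 = $43.3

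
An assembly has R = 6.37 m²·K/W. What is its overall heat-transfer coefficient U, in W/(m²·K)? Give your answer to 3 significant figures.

0.157 W/(m²·K)

U = 1/R = 1/6.37 = 0.157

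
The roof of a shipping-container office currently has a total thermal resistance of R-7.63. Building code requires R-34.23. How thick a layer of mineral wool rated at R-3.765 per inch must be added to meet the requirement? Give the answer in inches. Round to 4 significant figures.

ΔR = 34.23 − 7.63 = 26.6 ft²·°F·h/BTU
L = ΔR / (R/in) = 26.6/3.765 = 7.0651 in

7.065 in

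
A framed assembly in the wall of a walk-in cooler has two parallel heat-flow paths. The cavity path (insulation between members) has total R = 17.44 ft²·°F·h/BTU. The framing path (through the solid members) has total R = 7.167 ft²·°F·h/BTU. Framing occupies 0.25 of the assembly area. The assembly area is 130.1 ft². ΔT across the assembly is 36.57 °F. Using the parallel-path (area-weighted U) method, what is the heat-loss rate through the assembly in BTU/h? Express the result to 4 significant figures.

U_eff = 0.75/17.44 + 0.25/7.167 = 0.043005 + 0.034882 = 0.077887
R_eff = 1/U_eff = 12.839 ft²·°F·h/BTU
Q = 130.1 × 36.57 / 12.839 = 370.57 BTU/h

370.6 BTU/h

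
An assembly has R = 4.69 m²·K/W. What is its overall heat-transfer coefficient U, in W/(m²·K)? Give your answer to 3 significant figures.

0.213 W/(m²·K)

U = 1/R = 1/4.69 = 0.2132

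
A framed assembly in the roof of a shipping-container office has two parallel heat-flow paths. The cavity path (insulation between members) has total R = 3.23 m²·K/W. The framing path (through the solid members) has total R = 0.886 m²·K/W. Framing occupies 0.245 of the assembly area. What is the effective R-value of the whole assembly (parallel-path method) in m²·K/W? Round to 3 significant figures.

1.96 m²·K/W

U_eff = 0.755/3.23 + 0.245/0.886 = 0.2337 + 0.2765 = 0.5103
R_eff = 1/U_eff = 1.96 m²·K/W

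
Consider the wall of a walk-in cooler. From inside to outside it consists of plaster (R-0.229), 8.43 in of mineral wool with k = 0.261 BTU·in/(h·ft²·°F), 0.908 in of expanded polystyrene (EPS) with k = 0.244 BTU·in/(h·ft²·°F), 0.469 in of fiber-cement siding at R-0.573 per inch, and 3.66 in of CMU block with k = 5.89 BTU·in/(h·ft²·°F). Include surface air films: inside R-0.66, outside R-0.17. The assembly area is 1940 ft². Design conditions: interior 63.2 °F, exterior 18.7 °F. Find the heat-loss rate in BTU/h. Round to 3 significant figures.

8.43/0.261 = 32.3
0.908/0.244 = 3.721
0.469 × 0.573 = 0.2687
3.66/5.89 = 0.6214
R_total = 0.66 + 0.229 + 32.3 + 3.721 + 0.2687 + 0.6214 + 0.17 = 37.97 ft²·°F·h/BTU
Q = A·ΔT/R = 1940 × (63.2 − 18.7) / 37.97 = 2274 BTU/h

2270 BTU/h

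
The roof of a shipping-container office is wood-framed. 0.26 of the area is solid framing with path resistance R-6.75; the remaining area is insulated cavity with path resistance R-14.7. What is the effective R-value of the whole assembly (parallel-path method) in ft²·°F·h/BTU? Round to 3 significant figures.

U_eff = 0.74/14.7 + 0.26/6.75 = 0.05034 + 0.03852 = 0.08886
R_eff = 1/U_eff = 11.25 ft²·°F·h/BTU

11.3 ft²·°F·h/BTU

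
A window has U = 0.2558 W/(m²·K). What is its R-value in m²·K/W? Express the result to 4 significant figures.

3.909 m²·K/W

R = 1/U = 1/0.2558 = 3.9093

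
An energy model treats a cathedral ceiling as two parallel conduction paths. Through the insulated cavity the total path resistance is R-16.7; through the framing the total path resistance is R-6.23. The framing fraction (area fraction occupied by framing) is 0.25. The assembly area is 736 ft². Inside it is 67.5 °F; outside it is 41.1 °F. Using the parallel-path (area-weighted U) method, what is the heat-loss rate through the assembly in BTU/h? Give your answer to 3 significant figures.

U_eff = 0.75/16.7 + 0.25/6.23 = 0.04491 + 0.04013 = 0.08504
R_eff = 1/U_eff = 11.76 ft²·°F·h/BTU
Q = 736 × (67.5 − 41.1) / 11.76 = 1652 BTU/h

1650 BTU/h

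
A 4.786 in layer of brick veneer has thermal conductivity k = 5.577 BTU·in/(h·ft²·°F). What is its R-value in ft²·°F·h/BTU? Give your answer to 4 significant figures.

R = L/k = 4.786/5.577 = 0.85817 ft²·°F·h/BTU

0.8582 ft²·°F·h/BTU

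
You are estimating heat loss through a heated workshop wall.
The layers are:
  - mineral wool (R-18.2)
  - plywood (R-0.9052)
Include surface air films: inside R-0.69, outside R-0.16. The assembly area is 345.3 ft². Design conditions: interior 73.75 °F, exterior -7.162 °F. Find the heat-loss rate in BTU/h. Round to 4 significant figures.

1400 BTU/h

R_total = 0.69 + 18.2 + 0.9052 + 0.16 = 19.955 ft²·°F·h/BTU
Q = A·ΔT/R = 345.3 × (73.75 − (-7.162)) / 19.955 = 1400.1 BTU/h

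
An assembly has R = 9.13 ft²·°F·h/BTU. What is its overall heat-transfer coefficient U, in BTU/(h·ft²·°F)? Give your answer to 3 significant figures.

0.110 BTU/(h·ft²·°F)

U = 1/R = 1/9.13 = 0.1095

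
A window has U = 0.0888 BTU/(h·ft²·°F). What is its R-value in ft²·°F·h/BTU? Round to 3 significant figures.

11.3 ft²·°F·h/BTU

R = 1/U = 1/0.0888 = 11.26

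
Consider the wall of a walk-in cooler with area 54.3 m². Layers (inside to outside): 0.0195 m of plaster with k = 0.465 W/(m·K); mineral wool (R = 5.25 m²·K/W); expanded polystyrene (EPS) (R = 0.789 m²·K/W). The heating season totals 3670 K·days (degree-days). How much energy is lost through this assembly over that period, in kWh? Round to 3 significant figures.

787 kWh

0.0195/0.465 = 0.04194
R_total = 0.04194 + 5.25 + 0.789 = 6.081 m²·K/W
E = A × HDD × 24 / R / 1000 = 54.3 × 3670 × 24 / 6.081 / 1000 = 786.5 kWh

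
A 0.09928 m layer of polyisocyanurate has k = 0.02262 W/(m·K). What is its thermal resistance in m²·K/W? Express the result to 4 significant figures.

4.389 m²·K/W

R = L/k = 0.09928/0.02262 = 4.389 m²·K/W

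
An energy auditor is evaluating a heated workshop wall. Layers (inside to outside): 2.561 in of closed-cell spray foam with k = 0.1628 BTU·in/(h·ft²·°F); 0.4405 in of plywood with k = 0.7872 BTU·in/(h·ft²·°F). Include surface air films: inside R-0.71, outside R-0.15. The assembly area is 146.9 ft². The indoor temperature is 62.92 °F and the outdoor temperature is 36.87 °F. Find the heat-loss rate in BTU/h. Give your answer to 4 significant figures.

223.1 BTU/h

2.561/0.1628 = 15.731
0.4405/0.7872 = 0.55958
R_total = 0.71 + 15.731 + 0.55958 + 0.15 = 17.151 ft²·°F·h/BTU
Q = A·ΔT/R = 146.9 × (62.92 − 36.87) / 17.151 = 223.13 BTU/h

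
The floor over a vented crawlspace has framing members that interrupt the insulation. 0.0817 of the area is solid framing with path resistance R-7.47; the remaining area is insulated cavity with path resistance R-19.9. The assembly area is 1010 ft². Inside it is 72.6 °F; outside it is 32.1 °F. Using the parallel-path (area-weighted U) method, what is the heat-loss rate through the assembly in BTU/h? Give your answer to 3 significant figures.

U_eff = 0.9183/19.9 + 0.0817/7.47 = 0.04615 + 0.01094 = 0.05708
R_eff = 1/U_eff = 17.52 ft²·°F·h/BTU
Q = 1010 × (72.6 − 32.1) / 17.52 = 2335 BTU/h

2330 BTU/h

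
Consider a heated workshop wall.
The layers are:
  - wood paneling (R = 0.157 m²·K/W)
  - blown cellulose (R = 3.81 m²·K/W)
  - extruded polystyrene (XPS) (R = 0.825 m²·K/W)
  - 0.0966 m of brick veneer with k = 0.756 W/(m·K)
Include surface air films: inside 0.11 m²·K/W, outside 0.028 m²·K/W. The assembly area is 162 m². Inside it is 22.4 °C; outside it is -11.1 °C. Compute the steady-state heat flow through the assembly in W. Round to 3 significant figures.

1070 W

0.0966/0.756 = 0.1278
R_total = 0.11 + 0.157 + 3.81 + 0.825 + 0.1278 + 0.028 = 5.058 m²·K/W
Q = A·ΔT/R = 162 × (22.4 − (-11.1)) / 5.058 = 1073 W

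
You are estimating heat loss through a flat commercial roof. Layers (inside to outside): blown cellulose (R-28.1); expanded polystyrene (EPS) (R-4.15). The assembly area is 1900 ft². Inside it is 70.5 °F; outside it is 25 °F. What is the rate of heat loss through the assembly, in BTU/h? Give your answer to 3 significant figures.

2680 BTU/h

R_total = 28.1 + 4.15 = 32.25 ft²·°F·h/BTU
Q = A·ΔT/R = 1900 × (70.5 − 25) / 32.25 = 2681 BTU/h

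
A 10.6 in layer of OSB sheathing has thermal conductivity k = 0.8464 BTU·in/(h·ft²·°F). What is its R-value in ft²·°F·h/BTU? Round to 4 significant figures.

R = L/k = 10.6/0.8464 = 12.524 ft²·°F·h/BTU

12.52 ft²·°F·h/BTU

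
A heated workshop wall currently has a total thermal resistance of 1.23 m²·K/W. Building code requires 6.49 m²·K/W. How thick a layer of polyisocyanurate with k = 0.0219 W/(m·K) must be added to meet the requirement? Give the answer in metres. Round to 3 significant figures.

ΔR = 6.49 − 1.23 = 5.26 m²·K/W
L = ΔR × k = 5.26 × 0.0219 = 0.1152 m

0.115 m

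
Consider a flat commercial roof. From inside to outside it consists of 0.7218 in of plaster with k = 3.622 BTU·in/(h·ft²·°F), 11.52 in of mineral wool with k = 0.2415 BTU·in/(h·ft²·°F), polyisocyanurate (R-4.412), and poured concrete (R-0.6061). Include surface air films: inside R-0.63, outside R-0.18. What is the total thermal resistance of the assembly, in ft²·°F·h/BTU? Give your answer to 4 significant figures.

0.7218/3.622 = 0.19928
11.52/0.2415 = 47.702
R_total = 0.63 + 0.19928 + 47.702 + 4.412 + 0.6061 + 0.18 = 53.729 ft²·°F·h/BTU

53.73 ft²·°F·h/BTU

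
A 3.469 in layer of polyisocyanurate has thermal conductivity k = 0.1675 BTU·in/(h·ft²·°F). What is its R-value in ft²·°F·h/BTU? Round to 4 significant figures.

20.71 ft²·°F·h/BTU

R = L/k = 3.469/0.1675 = 20.71 ft²·°F·h/BTU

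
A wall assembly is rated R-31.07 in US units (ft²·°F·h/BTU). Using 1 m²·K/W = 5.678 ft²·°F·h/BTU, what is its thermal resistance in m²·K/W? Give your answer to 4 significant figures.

R_SI = 31.07/5.678 = 5.472

5.472 m²·K/W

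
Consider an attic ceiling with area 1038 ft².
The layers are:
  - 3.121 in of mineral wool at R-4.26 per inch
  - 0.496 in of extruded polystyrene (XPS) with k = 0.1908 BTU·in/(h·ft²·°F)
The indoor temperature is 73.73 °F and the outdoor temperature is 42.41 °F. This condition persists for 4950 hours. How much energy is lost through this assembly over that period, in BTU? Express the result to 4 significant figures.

3.121 × 4.26 = 13.295
0.496/0.1908 = 2.5996
R_total = 13.295 + 2.5996 = 15.895 ft²·°F·h/BTU
Q = 1038 × (73.73 − 42.41) / 15.895 = 2045.3 BTU/h
E = 2045.3 × 4950 = 10124000 BTU

10120000 BTU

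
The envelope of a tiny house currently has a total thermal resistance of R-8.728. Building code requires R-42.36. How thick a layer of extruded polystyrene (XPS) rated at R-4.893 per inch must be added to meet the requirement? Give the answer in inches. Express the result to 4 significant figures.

6.873 in

ΔR = 42.36 − 8.728 = 33.632 ft²·°F·h/BTU
L = ΔR / (R/in) = 33.632/4.893 = 6.8735 in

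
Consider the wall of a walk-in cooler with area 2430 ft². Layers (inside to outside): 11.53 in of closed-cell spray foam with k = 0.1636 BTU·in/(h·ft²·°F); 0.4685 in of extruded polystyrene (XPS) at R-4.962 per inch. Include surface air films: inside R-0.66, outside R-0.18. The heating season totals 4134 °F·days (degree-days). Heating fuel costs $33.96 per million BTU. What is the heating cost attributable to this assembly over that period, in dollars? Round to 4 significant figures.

11.53/0.1636 = 70.477
0.4685 × 4.962 = 2.3247
R_total = 0.66 + 70.477 + 2.3247 + 0.18 = 73.641 ft²·°F·h/BTU
E = A × HDD × 24 / R = 2430 × 4134 × 24 / 73.641 = 3273900 BTU
Cost = 3273900/10⁶ × 33.96 = $111.18

111.2 dollars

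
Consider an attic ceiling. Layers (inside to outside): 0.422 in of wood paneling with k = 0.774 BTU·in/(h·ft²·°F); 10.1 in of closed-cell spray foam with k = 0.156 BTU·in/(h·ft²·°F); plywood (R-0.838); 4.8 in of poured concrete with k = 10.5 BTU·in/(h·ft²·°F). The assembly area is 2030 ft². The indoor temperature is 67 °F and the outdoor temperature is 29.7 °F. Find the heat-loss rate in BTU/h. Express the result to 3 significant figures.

0.422/0.774 = 0.5452
10.1/0.156 = 64.74
4.8/10.5 = 0.4571
R_total = 0.5452 + 64.74 + 0.838 + 0.4571 = 66.58 ft²·°F·h/BTU
Q = A·ΔT/R = 2030 × (67 − 29.7) / 66.58 = 1137 BTU/h

1140 BTU/h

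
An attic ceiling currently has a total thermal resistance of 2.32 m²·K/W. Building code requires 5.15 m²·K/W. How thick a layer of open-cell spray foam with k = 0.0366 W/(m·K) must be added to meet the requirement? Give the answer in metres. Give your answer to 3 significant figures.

ΔR = 5.15 − 2.32 = 2.83 m²·K/W
L = ΔR × k = 2.83 × 0.0366 = 0.1036 m

0.104 m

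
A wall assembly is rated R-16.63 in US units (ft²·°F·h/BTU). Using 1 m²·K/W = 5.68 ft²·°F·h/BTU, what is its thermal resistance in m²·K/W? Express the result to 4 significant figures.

R_SI = 16.63/5.68 = 2.9278

2.928 m²·K/W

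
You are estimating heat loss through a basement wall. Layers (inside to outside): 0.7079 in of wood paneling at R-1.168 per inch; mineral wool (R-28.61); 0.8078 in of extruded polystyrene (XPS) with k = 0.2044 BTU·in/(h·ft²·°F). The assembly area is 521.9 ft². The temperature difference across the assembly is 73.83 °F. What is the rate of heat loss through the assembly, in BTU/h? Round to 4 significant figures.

1154 BTU/h

0.7079 × 1.168 = 0.82683
0.8078/0.2044 = 3.9521
R_total = 0.82683 + 28.61 + 3.9521 = 33.389 ft²·°F·h/BTU
Q = A·ΔT/R = 521.9 × 73.83 / 33.389 = 1154 BTU/h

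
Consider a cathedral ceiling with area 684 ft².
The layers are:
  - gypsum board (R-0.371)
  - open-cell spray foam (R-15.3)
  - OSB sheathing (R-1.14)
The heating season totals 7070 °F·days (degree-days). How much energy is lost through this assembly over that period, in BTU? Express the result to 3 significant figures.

6900000 BTU

R_total = 0.371 + 15.3 + 1.14 = 16.81 ft²·°F·h/BTU
E = A × HDD × 24 / R = 684 × 7070 × 24 / 16.81 = 6904000 BTU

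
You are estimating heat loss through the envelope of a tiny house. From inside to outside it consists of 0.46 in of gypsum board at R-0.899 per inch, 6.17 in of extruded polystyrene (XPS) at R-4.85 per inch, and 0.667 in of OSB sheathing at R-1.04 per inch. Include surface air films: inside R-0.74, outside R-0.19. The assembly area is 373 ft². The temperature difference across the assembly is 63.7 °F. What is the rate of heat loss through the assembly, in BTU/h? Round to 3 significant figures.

743 BTU/h

0.46 × 0.899 = 0.4135
6.17 × 4.85 = 29.92
0.667 × 1.04 = 0.6937
R_total = 0.74 + 0.4135 + 29.92 + 0.6937 + 0.19 = 31.96 ft²·°F·h/BTU
Q = A·ΔT/R = 373 × 63.7 / 31.96 = 743.4 BTU/h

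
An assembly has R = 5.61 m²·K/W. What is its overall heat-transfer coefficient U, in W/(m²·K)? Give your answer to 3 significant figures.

U = 1/R = 1/5.61 = 0.1783

0.178 W/(m²·K)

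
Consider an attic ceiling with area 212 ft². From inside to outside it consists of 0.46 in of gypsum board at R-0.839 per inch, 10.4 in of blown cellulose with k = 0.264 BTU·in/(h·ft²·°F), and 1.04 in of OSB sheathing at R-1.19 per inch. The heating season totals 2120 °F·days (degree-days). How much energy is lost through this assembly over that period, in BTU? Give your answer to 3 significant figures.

263000 BTU

0.46 × 0.839 = 0.3859
10.4/0.264 = 39.39
1.04 × 1.19 = 1.238
R_total = 0.3859 + 39.39 + 1.238 = 41.02 ft²·°F·h/BTU
E = A × HDD × 24 / R = 212 × 2120 × 24 / 41.02 = 263000 BTU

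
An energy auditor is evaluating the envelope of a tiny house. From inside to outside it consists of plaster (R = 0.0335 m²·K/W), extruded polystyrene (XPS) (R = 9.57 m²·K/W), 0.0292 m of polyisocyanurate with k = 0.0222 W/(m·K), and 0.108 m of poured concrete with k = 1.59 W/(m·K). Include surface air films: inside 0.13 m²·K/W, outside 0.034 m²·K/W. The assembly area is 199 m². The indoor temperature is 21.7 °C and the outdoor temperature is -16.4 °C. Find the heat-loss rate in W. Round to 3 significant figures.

0.0292/0.0222 = 1.315
0.108/1.59 = 0.06792
R_total = 0.13 + 0.0335 + 9.57 + 1.315 + 0.06792 + 0.034 = 11.15 m²·K/W
Q = A·ΔT/R = 199 × (21.7 − (-16.4)) / 11.15 = 679.9 W

680 W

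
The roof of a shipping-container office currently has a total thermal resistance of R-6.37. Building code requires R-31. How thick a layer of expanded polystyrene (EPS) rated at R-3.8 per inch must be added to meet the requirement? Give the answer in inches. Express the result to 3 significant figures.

ΔR = 31 − 6.37 = 24.63 ft²·°F·h/BTU
L = ΔR / (R/in) = 24.63/3.8 = 6.482 in

6.48 in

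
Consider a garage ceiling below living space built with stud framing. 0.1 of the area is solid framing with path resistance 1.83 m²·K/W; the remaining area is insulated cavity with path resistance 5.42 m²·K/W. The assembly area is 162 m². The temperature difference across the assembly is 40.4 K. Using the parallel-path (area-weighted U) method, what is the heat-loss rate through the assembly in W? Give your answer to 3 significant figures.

U_eff = 0.9/5.42 + 0.1/1.83 = 0.1661 + 0.05464 = 0.2207
R_eff = 1/U_eff = 4.531 m²·K/W
Q = 162 × 40.4 / 4.531 = 1444 W

1440 W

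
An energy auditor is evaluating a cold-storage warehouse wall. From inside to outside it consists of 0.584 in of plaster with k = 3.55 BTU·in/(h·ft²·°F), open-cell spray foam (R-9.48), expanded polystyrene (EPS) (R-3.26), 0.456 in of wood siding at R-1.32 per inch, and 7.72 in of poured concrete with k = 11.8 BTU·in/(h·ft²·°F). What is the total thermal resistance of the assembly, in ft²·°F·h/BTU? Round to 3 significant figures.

0.584/3.55 = 0.1645
0.456 × 1.32 = 0.6019
7.72/11.8 = 0.6542
R_total = 0.1645 + 9.48 + 3.26 + 0.6019 + 0.6542 = 14.16 ft²·°F·h/BTU

14.2 ft²·°F·h/BTU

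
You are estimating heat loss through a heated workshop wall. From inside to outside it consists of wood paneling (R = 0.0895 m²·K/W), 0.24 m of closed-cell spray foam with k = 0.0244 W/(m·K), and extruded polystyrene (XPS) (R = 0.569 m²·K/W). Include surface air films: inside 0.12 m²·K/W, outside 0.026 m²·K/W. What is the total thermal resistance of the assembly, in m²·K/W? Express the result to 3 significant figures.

0.24/0.0244 = 9.836
R_total = 0.12 + 0.0895 + 9.836 + 0.569 + 0.026 = 10.64 m²·K/W

10.6 m²·K/W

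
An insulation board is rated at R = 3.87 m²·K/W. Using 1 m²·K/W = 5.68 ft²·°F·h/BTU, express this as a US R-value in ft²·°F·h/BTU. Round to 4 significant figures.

21.98 ft²·°F·h/BTU

R_US = 3.87 × 5.68 = 21.982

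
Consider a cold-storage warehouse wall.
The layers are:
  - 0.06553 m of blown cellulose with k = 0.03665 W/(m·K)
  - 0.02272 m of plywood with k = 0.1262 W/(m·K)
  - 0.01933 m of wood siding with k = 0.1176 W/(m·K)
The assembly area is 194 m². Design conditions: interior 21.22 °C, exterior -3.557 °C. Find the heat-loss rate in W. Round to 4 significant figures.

2254 W

0.06553/0.03665 = 1.788
0.02272/0.1262 = 0.18003
0.01933/0.1176 = 0.16437
R_total = 1.788 + 0.18003 + 0.16437 = 2.1324 m²·K/W
Q = A·ΔT/R = 194 × (21.22 − (-3.557)) / 2.1324 = 2254.1 W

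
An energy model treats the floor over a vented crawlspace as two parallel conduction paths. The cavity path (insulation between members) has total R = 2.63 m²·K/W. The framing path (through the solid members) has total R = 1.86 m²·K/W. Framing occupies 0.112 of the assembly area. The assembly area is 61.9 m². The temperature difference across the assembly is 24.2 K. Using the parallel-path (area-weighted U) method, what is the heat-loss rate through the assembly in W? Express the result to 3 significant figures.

596 W

U_eff = 0.888/2.63 + 0.112/1.86 = 0.3376 + 0.06022 = 0.3979
R_eff = 1/U_eff = 2.513 m²·K/W
Q = 61.9 × 24.2 / 2.513 = 596 W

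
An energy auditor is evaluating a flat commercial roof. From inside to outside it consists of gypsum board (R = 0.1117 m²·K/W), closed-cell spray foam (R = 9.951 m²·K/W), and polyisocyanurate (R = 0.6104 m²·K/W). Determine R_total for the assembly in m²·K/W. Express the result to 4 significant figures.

R_total = 0.1117 + 9.951 + 0.6104 = 10.673 m²·K/W

10.67 m²·K/W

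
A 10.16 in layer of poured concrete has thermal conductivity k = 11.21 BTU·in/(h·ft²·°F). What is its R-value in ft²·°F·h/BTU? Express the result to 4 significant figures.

R = L/k = 10.16/11.21 = 0.90633 ft²·°F·h/BTU

0.9063 ft²·°F·h/BTU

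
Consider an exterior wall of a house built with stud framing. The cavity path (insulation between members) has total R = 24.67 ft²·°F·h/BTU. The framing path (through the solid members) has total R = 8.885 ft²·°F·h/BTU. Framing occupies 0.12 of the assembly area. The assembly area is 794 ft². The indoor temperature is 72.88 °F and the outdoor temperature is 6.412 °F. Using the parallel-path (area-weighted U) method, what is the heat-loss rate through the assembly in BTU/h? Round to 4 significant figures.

2595 BTU/h

U_eff = 0.88/24.67 + 0.12/8.885 = 0.035671 + 0.013506 = 0.049177
R_eff = 1/U_eff = 20.335 ft²·°F·h/BTU
Q = 794 × (72.88 − 6.412) / 20.335 = 2595.3 BTU/h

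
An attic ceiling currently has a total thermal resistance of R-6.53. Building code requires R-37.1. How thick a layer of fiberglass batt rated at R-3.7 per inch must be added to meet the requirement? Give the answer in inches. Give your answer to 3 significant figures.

8.26 in

ΔR = 37.1 − 6.53 = 30.57 ft²·°F·h/BTU
L = ΔR / (R/in) = 30.57/3.7 = 8.262 in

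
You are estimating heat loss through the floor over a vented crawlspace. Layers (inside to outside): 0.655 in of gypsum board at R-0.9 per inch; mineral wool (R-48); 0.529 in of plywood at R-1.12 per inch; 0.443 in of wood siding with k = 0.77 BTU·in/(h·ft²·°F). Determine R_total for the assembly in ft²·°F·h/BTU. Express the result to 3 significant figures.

49.8 ft²·°F·h/BTU

0.655 × 0.9 = 0.5895
0.529 × 1.12 = 0.5925
0.443/0.77 = 0.5753
R_total = 0.5895 + 48 + 0.5925 + 0.5753 = 49.76 ft²·°F·h/BTU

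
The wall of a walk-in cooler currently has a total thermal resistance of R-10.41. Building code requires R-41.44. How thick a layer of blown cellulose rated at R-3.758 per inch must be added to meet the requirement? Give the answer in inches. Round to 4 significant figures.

ΔR = 41.44 − 10.41 = 31.03 ft²·°F·h/BTU
L = ΔR / (R/in) = 31.03/3.758 = 8.2571 in

8.257 in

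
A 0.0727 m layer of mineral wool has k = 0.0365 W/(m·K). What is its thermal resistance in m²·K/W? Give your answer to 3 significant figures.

1.99 m²·K/W

R = L/k = 0.0727/0.0365 = 1.992 m²·K/W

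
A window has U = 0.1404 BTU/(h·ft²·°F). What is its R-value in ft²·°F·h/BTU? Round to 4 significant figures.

R = 1/U = 1/0.1404 = 7.1225

7.123 ft²·°F·h/BTU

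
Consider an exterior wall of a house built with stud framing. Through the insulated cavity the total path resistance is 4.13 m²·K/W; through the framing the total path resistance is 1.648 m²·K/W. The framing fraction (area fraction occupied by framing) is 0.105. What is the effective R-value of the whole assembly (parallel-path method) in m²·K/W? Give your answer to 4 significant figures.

3.566 m²·K/W

U_eff = 0.895/4.13 + 0.105/1.648 = 0.21671 + 0.063714 = 0.28042
R_eff = 1/U_eff = 3.5661 m²·K/W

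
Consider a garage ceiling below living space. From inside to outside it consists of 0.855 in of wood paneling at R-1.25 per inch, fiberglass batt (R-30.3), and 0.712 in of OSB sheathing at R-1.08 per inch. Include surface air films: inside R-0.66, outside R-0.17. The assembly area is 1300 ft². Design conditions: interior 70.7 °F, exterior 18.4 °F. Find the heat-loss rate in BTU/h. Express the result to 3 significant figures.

0.855 × 1.25 = 1.069
0.712 × 1.08 = 0.769
R_total = 0.66 + 1.069 + 30.3 + 0.769 + 0.17 = 32.97 ft²·°F·h/BTU
Q = A·ΔT/R = 1300 × (70.7 − 18.4) / 32.97 = 2062 BTU/h

2060 BTU/h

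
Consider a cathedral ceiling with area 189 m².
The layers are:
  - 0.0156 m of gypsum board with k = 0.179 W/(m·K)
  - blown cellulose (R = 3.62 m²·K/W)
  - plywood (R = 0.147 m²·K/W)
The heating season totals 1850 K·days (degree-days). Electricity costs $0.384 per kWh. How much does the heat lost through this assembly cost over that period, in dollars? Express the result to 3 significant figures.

0.0156/0.179 = 0.08715
R_total = 0.08715 + 3.62 + 0.147 = 3.854 m²·K/W
E = A × HDD × 24 / R / 1000 = 189 × 1850 × 24 / 3.854 / 1000 = 2177 kWh
Cost = 2177 × 0.384 = $836.1

836 dollars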